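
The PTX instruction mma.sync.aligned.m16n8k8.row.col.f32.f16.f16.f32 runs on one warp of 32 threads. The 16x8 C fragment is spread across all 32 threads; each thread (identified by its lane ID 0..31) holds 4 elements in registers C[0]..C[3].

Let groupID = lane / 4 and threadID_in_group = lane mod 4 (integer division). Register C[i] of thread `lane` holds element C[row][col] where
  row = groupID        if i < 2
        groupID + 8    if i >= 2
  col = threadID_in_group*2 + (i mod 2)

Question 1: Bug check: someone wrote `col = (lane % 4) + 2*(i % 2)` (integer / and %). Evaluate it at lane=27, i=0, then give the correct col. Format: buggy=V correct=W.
`(lane % 4) + 2*(i % 2)`[27,0]=>3
27: grp=6,tig=3
[0] (6+0,3*2+0) = (6,6)
col: 3 vs 6

buggy=3 correct=6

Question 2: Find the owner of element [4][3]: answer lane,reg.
r=4→G=4,rhi=0  c=3→T=1,p=1
L=4*4+1=17  i=0*2+1=1

17,1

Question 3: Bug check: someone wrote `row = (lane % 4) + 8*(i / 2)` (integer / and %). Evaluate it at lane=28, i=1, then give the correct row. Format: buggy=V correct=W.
buggy=0 correct=7

`(lane % 4) + 8*(i / 2)`[28,1]→0
lane 28→28/4=7, 28 mod 4=0
i=1  r:7+0→7  c:2·0+1→1
row: 0 vs 7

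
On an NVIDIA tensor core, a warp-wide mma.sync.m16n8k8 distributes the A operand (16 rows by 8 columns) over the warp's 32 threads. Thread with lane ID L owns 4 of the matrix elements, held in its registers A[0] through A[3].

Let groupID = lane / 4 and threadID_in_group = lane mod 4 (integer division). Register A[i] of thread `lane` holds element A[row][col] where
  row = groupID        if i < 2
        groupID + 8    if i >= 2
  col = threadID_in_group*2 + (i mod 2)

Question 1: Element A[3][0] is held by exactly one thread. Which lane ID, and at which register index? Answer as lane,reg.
r=3→G=3,rhi=0  c=0→T=0,p=0
L=3*4+0=12  i=0*2+0=0

12,0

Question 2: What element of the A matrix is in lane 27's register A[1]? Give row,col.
6,7

lane 27->27/4=6, 27 mod 4=3
i=1  r:6+0->6  c:2·3+1->7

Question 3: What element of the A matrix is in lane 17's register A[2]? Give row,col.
lane 17->17/4=4, 17 mod 4=1
i=2  r:4+8->12  c:2·1+0->2

12,2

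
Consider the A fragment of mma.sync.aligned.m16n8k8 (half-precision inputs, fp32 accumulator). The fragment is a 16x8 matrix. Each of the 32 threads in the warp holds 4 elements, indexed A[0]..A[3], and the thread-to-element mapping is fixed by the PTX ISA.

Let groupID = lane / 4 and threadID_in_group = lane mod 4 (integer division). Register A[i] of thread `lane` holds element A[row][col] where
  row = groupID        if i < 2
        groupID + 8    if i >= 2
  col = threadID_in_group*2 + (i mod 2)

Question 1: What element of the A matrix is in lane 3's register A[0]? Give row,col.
0,6

lane 3: G=0 (3/4), T=3 (3%4)
i=0: r=0+0=0, c=3*2+0=6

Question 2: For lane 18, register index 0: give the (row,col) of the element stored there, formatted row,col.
lane 18=>18/4=4, 18 mod 4=2
i=0  r:4+0=>4  c:2·2+0=>4

4,4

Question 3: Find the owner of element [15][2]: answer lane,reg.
r=15→G=7,rhi=1  c=2→T=1,p=0
L=7*4+1=29  i=1*2+0=2

29,2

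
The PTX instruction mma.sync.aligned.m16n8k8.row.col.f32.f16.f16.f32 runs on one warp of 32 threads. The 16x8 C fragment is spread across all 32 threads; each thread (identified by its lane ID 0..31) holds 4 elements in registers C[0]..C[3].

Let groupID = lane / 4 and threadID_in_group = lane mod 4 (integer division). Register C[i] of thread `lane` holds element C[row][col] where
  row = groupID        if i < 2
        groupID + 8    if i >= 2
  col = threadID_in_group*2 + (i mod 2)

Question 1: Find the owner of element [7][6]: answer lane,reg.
r=7->g=7,rb=0  c=6->t=3,b0=0
L=7*4+3=31  i=0*2+0=0

31,0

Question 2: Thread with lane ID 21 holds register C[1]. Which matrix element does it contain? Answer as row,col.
lane 21: gid=5 (21/4), tid=1 (21%4)
i=1: r=5+0=5, c=1*2+1=3

5,3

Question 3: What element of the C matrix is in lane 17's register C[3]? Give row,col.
12,3

lane 17: grp=4 (17/4), tig=1 (17%4)
i=3: r=4+8=12, c=1*2+1=3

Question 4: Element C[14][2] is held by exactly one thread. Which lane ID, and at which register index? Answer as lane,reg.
25,2

r: 14->gid=6,r8=1  c: 2->tid=1,i&1=0
L=6*4+1=25  i=1*2+0=2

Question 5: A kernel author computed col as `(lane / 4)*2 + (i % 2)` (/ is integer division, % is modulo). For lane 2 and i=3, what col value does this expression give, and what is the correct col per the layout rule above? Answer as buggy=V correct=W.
buggy=1 correct=5

`(lane / 4)*2 + (i % 2)`[2,3]⇒1
2: gr=0,th=2
[3] (0+8,2*2+1) = (8,5)
col: 1 vs 5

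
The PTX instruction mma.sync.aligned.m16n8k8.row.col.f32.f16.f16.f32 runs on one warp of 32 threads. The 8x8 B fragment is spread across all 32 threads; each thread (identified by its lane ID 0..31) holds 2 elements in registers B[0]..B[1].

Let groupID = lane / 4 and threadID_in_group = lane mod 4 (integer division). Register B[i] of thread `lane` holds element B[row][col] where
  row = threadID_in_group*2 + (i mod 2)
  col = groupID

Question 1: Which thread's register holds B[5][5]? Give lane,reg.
22,1

c:5=>grp=5  r:5=>tig=2,lo=1
L=5*4+2=22  i=1=1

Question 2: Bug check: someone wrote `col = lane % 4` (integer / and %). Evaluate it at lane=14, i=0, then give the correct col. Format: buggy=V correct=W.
buggy=2 correct=3

`lane % 4`[14,0]→2
lane 14→14/4=3, 14 mod 4=2
i=0  r:2·2+0→4  c:3
col: 2 vs 3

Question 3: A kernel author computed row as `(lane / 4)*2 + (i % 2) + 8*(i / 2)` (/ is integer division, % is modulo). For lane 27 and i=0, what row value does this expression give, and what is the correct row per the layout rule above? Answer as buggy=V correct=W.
`(lane / 4)*2 + (i % 2) + 8*(i / 2)`[27,0]=>12
lane 27: grp=6 (27/4), tig=3 (27%4)
i=0: r=3*2+0=6, c=grp=6
row: 12 vs 6

buggy=12 correct=6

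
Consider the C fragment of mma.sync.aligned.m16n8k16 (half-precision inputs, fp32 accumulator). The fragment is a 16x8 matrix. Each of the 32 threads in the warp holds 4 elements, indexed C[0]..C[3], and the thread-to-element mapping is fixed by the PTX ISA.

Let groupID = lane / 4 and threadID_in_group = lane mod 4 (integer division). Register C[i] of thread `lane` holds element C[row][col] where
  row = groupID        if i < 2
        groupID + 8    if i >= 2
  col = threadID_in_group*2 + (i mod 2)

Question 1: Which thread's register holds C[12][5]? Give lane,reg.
r=12->g=4,rb=1  c=5->t=2,b0=1
L=4*4+2=18  i=1*2+1=3

18,3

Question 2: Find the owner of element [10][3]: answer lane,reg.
9,3

r=10->g=2,rb=1  c=3->t=1,b0=1
L=2*4+1=9  i=1*2+1=3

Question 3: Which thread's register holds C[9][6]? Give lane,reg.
7,2

r:9=>grp=1,rB=1  c:6=>tig=3,lo=0
L=1*4+3=7  i=1*2+0=2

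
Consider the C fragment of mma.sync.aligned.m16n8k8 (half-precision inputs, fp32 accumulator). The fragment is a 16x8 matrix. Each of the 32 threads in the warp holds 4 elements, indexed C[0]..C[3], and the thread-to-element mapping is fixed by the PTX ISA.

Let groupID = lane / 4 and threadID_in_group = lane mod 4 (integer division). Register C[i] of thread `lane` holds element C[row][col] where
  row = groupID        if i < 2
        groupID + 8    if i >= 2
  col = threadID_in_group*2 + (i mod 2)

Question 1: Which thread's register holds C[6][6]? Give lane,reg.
r=6→G=6,rhi=0  c=6→T=3,p=0
L=6*4+3=27  i=0*2+0=0

27,0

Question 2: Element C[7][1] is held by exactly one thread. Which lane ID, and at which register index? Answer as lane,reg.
r=7⇒gr=7,Rb=0  c=1⇒th=0,odd=1
L=7*4+0=28  i=0*2+1=1

28,1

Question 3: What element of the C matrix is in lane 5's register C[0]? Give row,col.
1,2

lane 5→5/4=1, 5 mod 4=1
i=0  r:1+0→1  c:2·1+0→2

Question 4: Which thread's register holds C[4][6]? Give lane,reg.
r:4=>grp=4,rB=0  c:6=>tig=3,lo=0
L=4*4+3=19  i=0*2+0=0

19,0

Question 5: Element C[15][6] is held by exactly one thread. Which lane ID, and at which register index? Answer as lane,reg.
31,2

r=15⇒gr=7,Rb=1  c=6⇒th=3,odd=0
L=7*4+3=31  i=1*2+0=2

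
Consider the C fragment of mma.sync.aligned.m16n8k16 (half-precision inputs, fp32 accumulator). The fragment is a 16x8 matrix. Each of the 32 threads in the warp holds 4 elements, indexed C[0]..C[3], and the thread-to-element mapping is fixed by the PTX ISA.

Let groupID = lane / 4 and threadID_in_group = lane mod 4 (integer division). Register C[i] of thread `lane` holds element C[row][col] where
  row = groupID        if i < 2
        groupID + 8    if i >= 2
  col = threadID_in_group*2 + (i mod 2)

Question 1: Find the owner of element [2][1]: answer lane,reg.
8,1

r=2⇒gr=2,Rb=0  c=1⇒th=0,odd=1
L=2*4+0=8  i=0*2+1=1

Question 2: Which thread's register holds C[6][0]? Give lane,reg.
24,0

r=6→G=6,rhi=0  c=0→T=0,p=0
L=6*4+0=24  i=0*2+0=0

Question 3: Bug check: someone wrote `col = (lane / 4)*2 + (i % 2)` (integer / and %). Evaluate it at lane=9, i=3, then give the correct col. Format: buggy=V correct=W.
buggy=5 correct=3

`(lane / 4)*2 + (i % 2)`[9,3]⇒5
lane 9: gr=2 (9/4), th=1 (9%4)
i=3: r=2+8=10, c=1*2+1=3
col: 5 vs 3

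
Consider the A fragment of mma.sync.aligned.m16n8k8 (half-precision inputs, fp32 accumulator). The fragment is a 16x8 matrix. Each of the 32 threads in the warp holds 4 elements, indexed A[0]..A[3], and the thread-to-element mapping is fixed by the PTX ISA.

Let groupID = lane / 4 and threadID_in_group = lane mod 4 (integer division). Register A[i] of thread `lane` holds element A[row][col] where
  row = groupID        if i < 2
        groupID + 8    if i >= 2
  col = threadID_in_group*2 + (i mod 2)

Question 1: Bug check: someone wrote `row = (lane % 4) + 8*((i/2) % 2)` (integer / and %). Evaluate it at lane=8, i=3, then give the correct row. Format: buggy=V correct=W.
`(lane % 4) + 8*((i/2) % 2)`[8,3]->8
8: g=2,t=0
[3] (2+8,0*2+1) = (10,1)
row: 8 vs 10

buggy=8 correct=10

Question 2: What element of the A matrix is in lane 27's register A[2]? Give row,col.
lane 27: G=6 (27/4), T=3 (27%4)
i=2: r=6+8=14, c=3*2+0=6

14,6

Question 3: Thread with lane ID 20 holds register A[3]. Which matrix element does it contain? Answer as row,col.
13,1

L=20⇒gr=20>>2=5, th=20&3=0
[3]⇒row 5+8=13  col 0·2+1=1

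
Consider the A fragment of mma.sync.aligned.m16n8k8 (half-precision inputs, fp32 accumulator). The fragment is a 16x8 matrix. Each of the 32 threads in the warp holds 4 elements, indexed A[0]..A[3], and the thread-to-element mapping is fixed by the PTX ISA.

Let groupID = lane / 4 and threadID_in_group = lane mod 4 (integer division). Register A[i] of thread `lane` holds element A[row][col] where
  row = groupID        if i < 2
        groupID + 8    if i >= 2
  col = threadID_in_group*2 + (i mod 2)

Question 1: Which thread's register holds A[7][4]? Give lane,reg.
r:7=>grp=7,rB=0  c:4=>tig=2,lo=0
L=7*4+2=30  i=0*2+0=0

30,0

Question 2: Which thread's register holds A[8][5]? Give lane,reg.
r=8⇒gr=0,Rb=1  c=5⇒th=2,odd=1
L=0*4+2=2  i=1*2+1=3

2,3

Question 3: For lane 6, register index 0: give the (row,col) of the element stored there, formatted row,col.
lane 6: G=1 (6/4), T=2 (6%4)
i=0: r=1+0=1, c=2*2+0=4

1,4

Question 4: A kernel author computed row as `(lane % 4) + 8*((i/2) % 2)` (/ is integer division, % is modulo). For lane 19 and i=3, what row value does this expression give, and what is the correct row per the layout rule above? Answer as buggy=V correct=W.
buggy=11 correct=12

`(lane % 4) + 8*((i/2) % 2)`[19,3]=>11
L=19=>grp=19>>2=4, tig=19&3=3
[3]=>row 4+8=12  col 3·2+1=7
row: 11 vs 12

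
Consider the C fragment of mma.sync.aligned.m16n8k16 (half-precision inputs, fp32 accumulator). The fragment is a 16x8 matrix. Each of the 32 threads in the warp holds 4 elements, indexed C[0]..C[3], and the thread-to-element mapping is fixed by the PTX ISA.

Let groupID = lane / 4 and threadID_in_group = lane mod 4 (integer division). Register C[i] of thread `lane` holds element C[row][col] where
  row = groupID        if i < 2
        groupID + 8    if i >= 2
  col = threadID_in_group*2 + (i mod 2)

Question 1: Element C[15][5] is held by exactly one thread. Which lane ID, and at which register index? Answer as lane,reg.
r:15=>grp=7,rB=1  c:5=>tig=2,lo=1
L=7*4+2=30  i=1*2+1=3

30,3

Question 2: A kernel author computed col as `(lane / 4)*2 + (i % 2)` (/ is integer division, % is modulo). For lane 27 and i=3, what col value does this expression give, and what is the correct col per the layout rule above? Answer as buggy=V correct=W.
`(lane / 4)*2 + (i % 2)`[27,3]→13
lane 27→27/4=6, 27 mod 4=3
i=3  r:6+8→14  c:2·3+1→7
col: 13 vs 7

buggy=13 correct=7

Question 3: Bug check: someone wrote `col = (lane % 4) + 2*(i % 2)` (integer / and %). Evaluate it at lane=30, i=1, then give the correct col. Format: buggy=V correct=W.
buggy=4 correct=5

`(lane % 4) + 2*(i % 2)`[30,1]=>4
lane 30=>30/4=7, 30 mod 4=2
i=1  r:7+0=>7  c:2·2+1=>5
col: 4 vs 5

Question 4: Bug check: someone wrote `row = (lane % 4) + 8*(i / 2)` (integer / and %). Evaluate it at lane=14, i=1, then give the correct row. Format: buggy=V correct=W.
`(lane % 4) + 8*(i / 2)`[14,1]⇒2
lane 14⇒14/4=3, 14 mod 4=2
i=1  r:3+0⇒3  c:2·2+1⇒5
row: 2 vs 3

buggy=2 correct=3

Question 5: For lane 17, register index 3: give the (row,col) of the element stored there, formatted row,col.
L=17⇒gr=17>>2=4, th=17&3=1
[3]⇒row 4+8=12  col 1·2+1=3

12,3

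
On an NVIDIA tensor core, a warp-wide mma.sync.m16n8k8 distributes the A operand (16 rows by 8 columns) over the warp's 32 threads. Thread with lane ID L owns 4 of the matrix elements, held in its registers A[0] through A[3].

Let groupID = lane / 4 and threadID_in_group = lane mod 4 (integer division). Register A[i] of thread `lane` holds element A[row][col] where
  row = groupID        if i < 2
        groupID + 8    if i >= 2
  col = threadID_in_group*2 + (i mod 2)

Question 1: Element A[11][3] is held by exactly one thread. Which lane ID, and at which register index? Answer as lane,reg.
r: 11->gid=3,r8=1  c: 3->tid=1,i&1=1
L=3*4+1=13  i=1*2+1=3

13,3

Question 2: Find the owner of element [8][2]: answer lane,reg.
r:8=>grp=0,rB=1  c:2=>tig=1,lo=0
L=0*4+1=1  i=1*2+0=2

1,2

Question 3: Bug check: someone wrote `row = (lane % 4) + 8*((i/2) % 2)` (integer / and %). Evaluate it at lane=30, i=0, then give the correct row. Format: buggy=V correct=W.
buggy=2 correct=7

`(lane % 4) + 8*((i/2) % 2)`[30,0]->2
L=30->gid=30>>2=7, tid=30&3=2
[0]->row 7+0=7  col 2·2+0=4
row: 2 vs 7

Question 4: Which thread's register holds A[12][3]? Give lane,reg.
17,3

r: 12->gid=4,r8=1  c: 3->tid=1,i&1=1
L=4*4+1=17  i=1*2+1=3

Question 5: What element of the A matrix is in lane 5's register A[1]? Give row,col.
1,3

lane 5: gr=1 (5/4), th=1 (5%4)
i=1: r=1+0=1, c=1*2+1=3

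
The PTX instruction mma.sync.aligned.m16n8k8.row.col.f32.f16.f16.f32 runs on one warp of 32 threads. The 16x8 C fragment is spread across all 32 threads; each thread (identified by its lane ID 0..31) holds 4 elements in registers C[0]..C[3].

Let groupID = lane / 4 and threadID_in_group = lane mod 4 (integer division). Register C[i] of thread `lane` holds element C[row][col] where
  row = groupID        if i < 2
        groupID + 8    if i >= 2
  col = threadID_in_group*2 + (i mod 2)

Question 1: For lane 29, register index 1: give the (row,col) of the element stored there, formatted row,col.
lane 29: gr=7 (29/4), th=1 (29%4)
i=1: r=7+0=7, c=1*2+1=3

7,3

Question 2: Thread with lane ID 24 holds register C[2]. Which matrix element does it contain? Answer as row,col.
14,0

L=24→G=24>>2=6, T=24&3=0
[2]→row 6+8=14  col 0·2+0=0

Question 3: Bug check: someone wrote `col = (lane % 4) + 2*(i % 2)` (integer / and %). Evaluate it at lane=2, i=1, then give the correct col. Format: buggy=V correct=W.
buggy=4 correct=5

`(lane % 4) + 2*(i % 2)`[2,1]->4
lane 2: g=0 (2/4), t=2 (2%4)
i=1: r=0+0=0, c=2*2+1=5
col: 4 vs 5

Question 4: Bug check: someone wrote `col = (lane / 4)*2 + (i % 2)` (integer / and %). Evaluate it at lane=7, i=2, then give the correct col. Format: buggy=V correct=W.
buggy=2 correct=6

`(lane / 4)*2 + (i % 2)`[7,2]=>2
lane 7: grp=1 (7/4), tig=3 (7%4)
i=2: r=1+8=9, c=3*2+0=6
col: 2 vs 6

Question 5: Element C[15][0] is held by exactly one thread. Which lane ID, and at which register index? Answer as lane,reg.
28,2

r=15→G=7,rhi=1  c=0→T=0,p=0
L=7*4+0=28  i=1*2+0=2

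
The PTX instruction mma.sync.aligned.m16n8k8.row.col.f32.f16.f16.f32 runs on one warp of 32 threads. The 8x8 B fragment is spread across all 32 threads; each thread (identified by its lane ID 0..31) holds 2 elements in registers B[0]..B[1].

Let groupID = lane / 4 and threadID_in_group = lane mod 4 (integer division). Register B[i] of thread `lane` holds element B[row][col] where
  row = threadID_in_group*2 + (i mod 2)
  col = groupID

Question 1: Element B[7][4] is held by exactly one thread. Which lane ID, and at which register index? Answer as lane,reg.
19,1

c=4→G=4  r=7→T=3,p=1
L=4*4+3=19  i=1=1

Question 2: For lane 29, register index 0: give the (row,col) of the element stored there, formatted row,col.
lane 29: G=7 (29/4), T=1 (29%4)
i=0: r=1*2+0=2, c=G=7

2,7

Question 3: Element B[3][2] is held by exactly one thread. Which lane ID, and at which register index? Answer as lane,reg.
9,1

c: 2->gid=2  r: 3->tid=1,i&1=1
L=2*4+1=9  i=1=1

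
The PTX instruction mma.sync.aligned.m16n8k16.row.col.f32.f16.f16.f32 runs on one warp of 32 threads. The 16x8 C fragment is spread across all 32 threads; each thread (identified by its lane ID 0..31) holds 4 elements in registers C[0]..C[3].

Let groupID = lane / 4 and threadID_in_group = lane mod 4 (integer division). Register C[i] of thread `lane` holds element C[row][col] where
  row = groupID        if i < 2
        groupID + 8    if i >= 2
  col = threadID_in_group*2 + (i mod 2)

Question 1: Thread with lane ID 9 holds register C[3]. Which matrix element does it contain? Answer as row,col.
10,3

9: g=2,t=1
[3] (2+8,1*2+1) = (10,3)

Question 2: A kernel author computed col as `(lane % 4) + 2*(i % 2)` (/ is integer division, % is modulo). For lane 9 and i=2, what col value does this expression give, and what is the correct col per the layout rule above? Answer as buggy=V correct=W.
buggy=1 correct=2

`(lane % 4) + 2*(i % 2)`[9,2]->1
9: gid=2,tid=1
[2] (2+8,1*2+0) = (10,2)
col: 1 vs 2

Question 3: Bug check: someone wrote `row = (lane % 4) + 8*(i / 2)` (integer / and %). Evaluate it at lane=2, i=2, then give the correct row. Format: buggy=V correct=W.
`(lane % 4) + 8*(i / 2)`[2,2]⇒10
lane 2: gr=0 (2/4), th=2 (2%4)
i=2: r=0+8=8, c=2*2+0=4
row: 10 vs 8

buggy=10 correct=8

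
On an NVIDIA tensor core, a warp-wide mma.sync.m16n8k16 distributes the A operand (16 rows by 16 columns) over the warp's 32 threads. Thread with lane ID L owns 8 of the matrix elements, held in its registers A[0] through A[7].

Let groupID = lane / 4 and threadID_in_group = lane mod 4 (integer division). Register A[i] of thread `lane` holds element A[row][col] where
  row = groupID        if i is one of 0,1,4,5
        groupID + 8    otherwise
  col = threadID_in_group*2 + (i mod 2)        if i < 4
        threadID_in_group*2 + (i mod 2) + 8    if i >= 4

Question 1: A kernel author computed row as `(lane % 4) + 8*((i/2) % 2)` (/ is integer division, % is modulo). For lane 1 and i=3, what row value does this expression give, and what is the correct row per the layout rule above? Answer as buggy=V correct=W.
`(lane % 4) + 8*((i/2) % 2)`[1,3]⇒9
lane 1⇒1/4=0, 1 mod 4=1
i=3  r:0+8⇒8  c:2·1+1+0⇒3
row: 9 vs 8

buggy=9 correct=8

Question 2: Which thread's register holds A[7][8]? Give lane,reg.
r:7=>grp=7,rB=0  c:8=>cB=1,tig=0,lo=0
L=7*4+0=28  i=1*4+0*2+0=4

28,4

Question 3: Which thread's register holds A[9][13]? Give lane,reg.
6,7

r=9⇒gr=1,Rb=1  c=13⇒Cb=1,th=2,odd=1
L=1*4+2=6  i=1*4+1*2+1=7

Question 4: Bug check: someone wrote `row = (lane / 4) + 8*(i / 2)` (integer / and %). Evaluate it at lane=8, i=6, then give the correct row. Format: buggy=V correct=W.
buggy=26 correct=10

`(lane / 4) + 8*(i / 2)`[8,6]->26
L=8->g=8>>2=2, t=8&3=0
[6]->row 2+8=10  col 0·2+0+8=8
row: 26 vs 10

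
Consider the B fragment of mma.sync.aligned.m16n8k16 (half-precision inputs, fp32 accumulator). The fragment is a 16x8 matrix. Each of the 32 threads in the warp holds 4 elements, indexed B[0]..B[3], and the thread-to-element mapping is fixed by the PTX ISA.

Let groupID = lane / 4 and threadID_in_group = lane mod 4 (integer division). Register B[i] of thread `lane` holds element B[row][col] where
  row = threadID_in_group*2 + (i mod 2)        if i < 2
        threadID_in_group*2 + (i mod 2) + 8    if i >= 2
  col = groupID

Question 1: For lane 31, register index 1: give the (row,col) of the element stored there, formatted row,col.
31: g=7,t=3
[1] (3*2+1+0,7) = (7,7)

7,7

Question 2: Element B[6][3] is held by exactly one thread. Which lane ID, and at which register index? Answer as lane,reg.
15,0

c:3=>grp=3  r:6=>rB=0,tig=3,lo=0
L=3*4+3=15  i=0*2+0=0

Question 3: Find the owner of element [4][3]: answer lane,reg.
14,0

c:3=>grp=3  r:4=>rB=0,tig=2,lo=0
L=3*4+2=14  i=0*2+0=0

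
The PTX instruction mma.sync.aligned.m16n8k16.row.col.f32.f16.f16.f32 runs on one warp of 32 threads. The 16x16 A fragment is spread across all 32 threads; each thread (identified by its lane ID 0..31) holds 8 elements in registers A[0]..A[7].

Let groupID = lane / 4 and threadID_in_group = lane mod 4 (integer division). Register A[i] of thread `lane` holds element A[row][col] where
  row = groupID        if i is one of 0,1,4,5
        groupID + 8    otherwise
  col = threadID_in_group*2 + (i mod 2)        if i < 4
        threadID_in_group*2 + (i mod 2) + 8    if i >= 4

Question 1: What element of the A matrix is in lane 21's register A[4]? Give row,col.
5,10

lane 21: G=5 (21/4), T=1 (21%4)
i=4: r=5+0=5, c=1*2+0+8=10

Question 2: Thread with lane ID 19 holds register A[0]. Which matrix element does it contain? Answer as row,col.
4,6

lane 19->19/4=4, 19 mod 4=3
i=0  r:4+0->4  c:2·3+0+0->6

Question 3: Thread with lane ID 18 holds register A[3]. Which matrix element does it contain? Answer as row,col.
12,5

L=18⇒gr=18>>2=4, th=18&3=2
[3]⇒row 4+8=12  col 2·2+1+0=5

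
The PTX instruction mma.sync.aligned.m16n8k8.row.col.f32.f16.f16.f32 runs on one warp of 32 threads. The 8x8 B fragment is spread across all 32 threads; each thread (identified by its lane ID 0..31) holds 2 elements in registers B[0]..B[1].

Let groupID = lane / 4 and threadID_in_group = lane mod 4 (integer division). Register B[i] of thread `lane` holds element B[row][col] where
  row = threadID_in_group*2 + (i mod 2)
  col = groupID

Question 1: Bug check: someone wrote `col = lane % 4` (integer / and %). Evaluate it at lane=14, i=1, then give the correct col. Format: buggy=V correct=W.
buggy=2 correct=3

`lane % 4`[14,1]=>2
L=14=>grp=14>>2=3, tig=14&3=2
[1]=>row 2·2+1=5  col grp=3
col: 2 vs 3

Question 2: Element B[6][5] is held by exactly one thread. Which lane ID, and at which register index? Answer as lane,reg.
c=5→G=5  r=6→T=3,p=0
L=5*4+3=23  i=0=0

23,0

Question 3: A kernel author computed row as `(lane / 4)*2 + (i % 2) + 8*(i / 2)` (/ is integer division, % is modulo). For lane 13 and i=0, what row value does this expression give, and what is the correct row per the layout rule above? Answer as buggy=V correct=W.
buggy=6 correct=2

`(lane / 4)*2 + (i % 2) + 8*(i / 2)`[13,0]->6
13: gid=3,tid=1
[0] (1*2+0,3) = (2,3)
row: 6 vs 2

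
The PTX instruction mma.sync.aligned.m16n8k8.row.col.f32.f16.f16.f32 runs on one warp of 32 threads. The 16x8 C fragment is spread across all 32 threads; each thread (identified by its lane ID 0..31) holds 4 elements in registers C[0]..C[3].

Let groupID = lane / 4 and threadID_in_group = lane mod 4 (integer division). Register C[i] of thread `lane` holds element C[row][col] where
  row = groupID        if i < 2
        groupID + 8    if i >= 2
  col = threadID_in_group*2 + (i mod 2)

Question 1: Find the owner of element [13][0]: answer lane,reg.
20,2

r: 13->gid=5,r8=1  c: 0->tid=0,i&1=0
L=5*4+0=20  i=1*2+0=2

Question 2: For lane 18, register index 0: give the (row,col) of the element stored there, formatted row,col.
4,4

lane 18⇒18/4=4, 18 mod 4=2
i=0  r:4+0⇒4  c:2·2+0⇒4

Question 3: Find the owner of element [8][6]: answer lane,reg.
3,2

r:8=>grp=0,rB=1  c:6=>tig=3,lo=0
L=0*4+3=3  i=1*2+0=2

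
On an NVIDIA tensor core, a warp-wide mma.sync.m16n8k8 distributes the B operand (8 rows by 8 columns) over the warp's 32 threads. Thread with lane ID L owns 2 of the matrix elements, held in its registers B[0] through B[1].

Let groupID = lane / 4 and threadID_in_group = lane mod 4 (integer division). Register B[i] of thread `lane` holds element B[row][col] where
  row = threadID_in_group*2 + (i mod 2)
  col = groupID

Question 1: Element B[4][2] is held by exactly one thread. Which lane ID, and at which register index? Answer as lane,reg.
10,0

c=2->g=2  r=4->t=2,b0=0
L=2*4+2=10  i=0=0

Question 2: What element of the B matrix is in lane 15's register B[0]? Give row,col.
6,3

lane 15⇒15/4=3, 15 mod 4=3
i=0  r:2·3+0⇒6  c:3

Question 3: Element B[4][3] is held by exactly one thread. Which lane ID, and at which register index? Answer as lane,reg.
c=3→G=3  r=4→T=2,p=0
L=3*4+2=14  i=0=0

14,0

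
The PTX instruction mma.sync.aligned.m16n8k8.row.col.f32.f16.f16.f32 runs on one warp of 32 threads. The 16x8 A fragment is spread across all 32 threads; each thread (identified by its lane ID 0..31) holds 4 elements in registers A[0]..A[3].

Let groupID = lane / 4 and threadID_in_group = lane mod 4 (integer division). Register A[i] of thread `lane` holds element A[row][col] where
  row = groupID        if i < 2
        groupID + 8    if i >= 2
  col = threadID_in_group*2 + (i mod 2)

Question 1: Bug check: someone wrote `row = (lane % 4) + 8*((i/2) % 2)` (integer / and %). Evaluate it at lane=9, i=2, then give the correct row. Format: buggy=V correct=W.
buggy=9 correct=10

`(lane % 4) + 8*((i/2) % 2)`[9,2]→9
L=9→G=9>>2=2, T=9&3=1
[2]→row 2+8=10  col 1·2+0=2
row: 9 vs 10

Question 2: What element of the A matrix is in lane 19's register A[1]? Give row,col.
4,7

lane 19: gr=4 (19/4), th=3 (19%4)
i=1: r=4+0=4, c=3*2+1=7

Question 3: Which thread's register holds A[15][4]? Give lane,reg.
r=15⇒gr=7,Rb=1  c=4⇒th=2,odd=0
L=7*4+2=30  i=1*2+0=2

30,2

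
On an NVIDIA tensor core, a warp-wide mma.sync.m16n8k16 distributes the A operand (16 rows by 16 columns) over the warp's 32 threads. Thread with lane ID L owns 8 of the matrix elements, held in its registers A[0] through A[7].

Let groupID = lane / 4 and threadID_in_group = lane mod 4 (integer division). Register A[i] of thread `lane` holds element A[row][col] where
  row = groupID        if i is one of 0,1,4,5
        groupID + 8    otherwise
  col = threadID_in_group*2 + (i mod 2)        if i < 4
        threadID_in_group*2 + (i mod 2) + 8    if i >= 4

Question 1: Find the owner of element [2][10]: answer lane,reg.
9,4

r: 2->gid=2,r8=0  c: 10->c8=1,tid=1,i&1=0
L=2*4+1=9  i=1*4+0*2+0=4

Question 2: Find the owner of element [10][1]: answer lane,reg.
8,3

r: 10->gid=2,r8=1  c: 1->c8=0,tid=0,i&1=1
L=2*4+0=8  i=0*4+1*2+1=3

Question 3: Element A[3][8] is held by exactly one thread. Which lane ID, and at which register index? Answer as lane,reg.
12,4

r=3->g=3,rb=0  c=8->cb=1,t=0,b0=0
L=3*4+0=12  i=1*4+0*2+0=4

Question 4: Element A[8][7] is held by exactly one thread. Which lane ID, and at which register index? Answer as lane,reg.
3,3

r=8⇒gr=0,Rb=1  c=7⇒Cb=0,th=3,odd=1
L=0*4+3=3  i=0*4+1*2+1=3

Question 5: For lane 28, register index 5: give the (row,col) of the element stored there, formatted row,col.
7,9

lane 28->28/4=7, 28 mod 4=0
i=5  r:7+0->7  c:2·0+1+8->9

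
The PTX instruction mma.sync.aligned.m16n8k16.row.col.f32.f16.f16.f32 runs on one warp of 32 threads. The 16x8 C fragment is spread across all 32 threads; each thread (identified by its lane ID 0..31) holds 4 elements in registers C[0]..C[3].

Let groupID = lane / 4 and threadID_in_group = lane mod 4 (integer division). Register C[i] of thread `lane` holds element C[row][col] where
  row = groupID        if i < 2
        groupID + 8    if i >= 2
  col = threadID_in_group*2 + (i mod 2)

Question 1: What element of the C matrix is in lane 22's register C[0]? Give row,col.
lane 22=>22/4=5, 22 mod 4=2
i=0  r:5+0=>5  c:2·2+0=>4

5,4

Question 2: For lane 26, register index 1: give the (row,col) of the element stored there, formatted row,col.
6,5

L=26=>grp=26>>2=6, tig=26&3=2
[1]=>row 6+0=6  col 2·2+1=5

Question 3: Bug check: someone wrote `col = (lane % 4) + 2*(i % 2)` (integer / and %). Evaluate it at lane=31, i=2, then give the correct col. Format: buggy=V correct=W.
`(lane % 4) + 2*(i % 2)`[31,2]->3
31: g=7,t=3
[2] (7+8,3*2+0) = (15,6)
col: 3 vs 6

buggy=3 correct=6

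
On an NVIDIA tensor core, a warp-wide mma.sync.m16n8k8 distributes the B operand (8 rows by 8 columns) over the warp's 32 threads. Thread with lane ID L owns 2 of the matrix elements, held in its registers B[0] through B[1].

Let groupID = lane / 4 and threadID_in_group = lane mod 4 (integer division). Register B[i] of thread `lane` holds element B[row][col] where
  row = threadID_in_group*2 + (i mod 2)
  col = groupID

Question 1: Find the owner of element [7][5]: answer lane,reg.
23,1

c:5=>grp=5  r:7=>tig=3,lo=1
L=5*4+3=23  i=1=1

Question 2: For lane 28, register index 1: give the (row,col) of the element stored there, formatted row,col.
1,7

28: G=7,T=0
[1] (0*2+1,7) = (1,7)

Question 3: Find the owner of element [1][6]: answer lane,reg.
c:6=>grp=6  r:1=>tig=0,lo=1
L=6*4+0=24  i=1=1

24,1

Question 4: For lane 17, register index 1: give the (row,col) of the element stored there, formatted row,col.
L=17->g=17>>2=4, t=17&3=1
[1]->row 1·2+1=3  col g=4

3,4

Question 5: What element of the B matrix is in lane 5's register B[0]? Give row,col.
2,1

lane 5: G=1 (5/4), T=1 (5%4)
i=0: r=1*2+0=2, c=G=1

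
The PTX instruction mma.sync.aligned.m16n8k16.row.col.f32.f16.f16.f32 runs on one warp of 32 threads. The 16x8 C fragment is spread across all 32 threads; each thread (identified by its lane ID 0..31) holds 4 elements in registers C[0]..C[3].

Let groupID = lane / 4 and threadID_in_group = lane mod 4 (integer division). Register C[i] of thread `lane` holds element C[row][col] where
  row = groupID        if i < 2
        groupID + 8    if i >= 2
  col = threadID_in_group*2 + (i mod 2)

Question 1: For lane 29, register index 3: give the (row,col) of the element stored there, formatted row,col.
15,3

lane 29=>29/4=7, 29 mod 4=1
i=3  r:7+8=>15  c:2·1+1=>3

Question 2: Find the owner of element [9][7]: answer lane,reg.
7,3

r: 9->gid=1,r8=1  c: 7->tid=3,i&1=1
L=1*4+3=7  i=1*2+1=3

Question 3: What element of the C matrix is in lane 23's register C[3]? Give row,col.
L=23⇒gr=23>>2=5, th=23&3=3
[3]⇒row 5+8=13  col 3·2+1=7

13,7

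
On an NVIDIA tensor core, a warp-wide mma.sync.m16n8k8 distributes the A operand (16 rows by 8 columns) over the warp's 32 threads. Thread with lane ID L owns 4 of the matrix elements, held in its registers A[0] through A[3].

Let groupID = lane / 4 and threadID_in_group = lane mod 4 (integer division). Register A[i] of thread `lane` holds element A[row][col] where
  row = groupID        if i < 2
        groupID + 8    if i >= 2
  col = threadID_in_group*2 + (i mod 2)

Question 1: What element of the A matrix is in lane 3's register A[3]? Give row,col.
8,7

lane 3⇒3/4=0, 3 mod 4=3
i=3  r:0+8⇒8  c:2·3+1⇒7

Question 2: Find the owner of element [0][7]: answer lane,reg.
3,1

r=0⇒gr=0,Rb=0  c=7⇒th=3,odd=1
L=0*4+3=3  i=0*2+1=1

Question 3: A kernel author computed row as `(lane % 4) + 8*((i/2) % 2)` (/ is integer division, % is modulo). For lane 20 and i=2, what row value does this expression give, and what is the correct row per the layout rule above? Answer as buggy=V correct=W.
`(lane % 4) + 8*((i/2) % 2)`[20,2]=>8
lane 20: grp=5 (20/4), tig=0 (20%4)
i=2: r=5+8=13, c=0*2+0=0
row: 8 vs 13

buggy=8 correct=13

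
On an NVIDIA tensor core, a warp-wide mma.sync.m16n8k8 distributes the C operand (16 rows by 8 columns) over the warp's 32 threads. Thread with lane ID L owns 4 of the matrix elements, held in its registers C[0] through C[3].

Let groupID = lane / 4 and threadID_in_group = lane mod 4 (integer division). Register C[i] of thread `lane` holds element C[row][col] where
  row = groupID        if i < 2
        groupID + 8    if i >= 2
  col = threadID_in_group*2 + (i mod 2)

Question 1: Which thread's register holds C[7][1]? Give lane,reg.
r=7->g=7,rb=0  c=1->t=0,b0=1
L=7*4+0=28  i=0*2+1=1

28,1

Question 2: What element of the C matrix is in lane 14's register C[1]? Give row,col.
3,5

lane 14->14/4=3, 14 mod 4=2
i=1  r:3+0->3  c:2·2+1->5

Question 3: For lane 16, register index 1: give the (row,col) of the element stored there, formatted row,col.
L=16->g=16>>2=4, t=16&3=0
[1]->row 4+0=4  col 0·2+1=1

4,1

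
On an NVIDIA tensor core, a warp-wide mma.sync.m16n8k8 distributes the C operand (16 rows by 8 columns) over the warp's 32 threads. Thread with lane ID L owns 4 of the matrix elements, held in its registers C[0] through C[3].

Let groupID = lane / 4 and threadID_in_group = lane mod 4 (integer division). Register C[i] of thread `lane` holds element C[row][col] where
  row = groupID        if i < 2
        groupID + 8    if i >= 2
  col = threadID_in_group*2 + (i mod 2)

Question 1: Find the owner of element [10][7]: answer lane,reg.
r:10=>grp=2,rB=1  c:7=>tig=3,lo=1
L=2*4+3=11  i=1*2+1=3

11,3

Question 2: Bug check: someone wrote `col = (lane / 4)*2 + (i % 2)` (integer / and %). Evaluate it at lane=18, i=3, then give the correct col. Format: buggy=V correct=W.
buggy=9 correct=5

`(lane / 4)*2 + (i % 2)`[18,3]->9
lane 18->18/4=4, 18 mod 4=2
i=3  r:4+8->12  c:2·2+1->5
col: 9 vs 5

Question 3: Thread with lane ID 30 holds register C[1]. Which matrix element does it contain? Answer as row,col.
7,5

lane 30⇒30/4=7, 30 mod 4=2
i=1  r:7+0⇒7  c:2·2+1⇒5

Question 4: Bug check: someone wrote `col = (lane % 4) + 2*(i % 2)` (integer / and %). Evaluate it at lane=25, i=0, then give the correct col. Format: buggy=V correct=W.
`(lane % 4) + 2*(i % 2)`[25,0]→1
lane 25: G=6 (25/4), T=1 (25%4)
i=0: r=6+0=6, c=1*2+0=2
col: 1 vs 2

buggy=1 correct=2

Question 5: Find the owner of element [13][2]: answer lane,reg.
21,2

r: 13->gid=5,r8=1  c: 2->tid=1,i&1=0
L=5*4+1=21  i=1*2+0=2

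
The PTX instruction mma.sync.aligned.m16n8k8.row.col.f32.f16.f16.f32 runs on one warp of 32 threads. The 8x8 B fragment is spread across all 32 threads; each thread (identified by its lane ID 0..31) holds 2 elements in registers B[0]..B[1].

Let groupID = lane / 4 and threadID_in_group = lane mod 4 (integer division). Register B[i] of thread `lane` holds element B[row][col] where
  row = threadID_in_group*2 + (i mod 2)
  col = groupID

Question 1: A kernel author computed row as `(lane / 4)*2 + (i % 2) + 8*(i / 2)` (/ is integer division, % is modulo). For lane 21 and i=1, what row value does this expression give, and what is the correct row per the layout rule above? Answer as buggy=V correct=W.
`(lane / 4)*2 + (i % 2) + 8*(i / 2)`[21,1]=>11
lane 21=>21/4=5, 21 mod 4=1
i=1  r:2·1+1=>3  c:5
row: 11 vs 3

buggy=11 correct=3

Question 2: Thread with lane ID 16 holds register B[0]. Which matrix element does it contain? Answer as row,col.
lane 16: gid=4 (16/4), tid=0 (16%4)
i=0: r=0*2+0=0, c=gid=4

0,4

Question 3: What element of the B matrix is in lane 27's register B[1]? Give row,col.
L=27->gid=27>>2=6, tid=27&3=3
[1]->row 3·2+1=7  col gid=6

7,6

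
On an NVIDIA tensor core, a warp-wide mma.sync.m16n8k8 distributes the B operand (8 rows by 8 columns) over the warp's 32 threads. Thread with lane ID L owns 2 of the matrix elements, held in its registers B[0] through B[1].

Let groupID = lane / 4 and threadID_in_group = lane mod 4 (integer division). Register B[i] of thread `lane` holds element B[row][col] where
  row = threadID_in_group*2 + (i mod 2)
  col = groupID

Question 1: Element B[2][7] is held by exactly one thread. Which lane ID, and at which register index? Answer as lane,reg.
c=7->g=7  r=2->t=1,b0=0
L=7*4+1=29  i=0=0

29,0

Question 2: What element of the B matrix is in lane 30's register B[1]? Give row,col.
lane 30: gr=7 (30/4), th=2 (30%4)
i=1: r=2*2+1=5, c=gr=7

5,7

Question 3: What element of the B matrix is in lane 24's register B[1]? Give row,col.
L=24->g=24>>2=6, t=24&3=0
[1]->row 0·2+1=1  col g=6

1,6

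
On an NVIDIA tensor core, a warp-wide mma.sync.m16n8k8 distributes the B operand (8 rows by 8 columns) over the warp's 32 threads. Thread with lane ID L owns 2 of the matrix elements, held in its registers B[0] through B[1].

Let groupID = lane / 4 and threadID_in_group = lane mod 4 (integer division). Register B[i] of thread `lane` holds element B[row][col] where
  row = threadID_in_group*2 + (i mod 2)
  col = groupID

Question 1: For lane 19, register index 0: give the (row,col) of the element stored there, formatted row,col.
lane 19: gid=4 (19/4), tid=3 (19%4)
i=0: r=3*2+0=6, c=gid=4

6,4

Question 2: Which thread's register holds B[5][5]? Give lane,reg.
c=5->g=5  r=5->t=2,b0=1
L=5*4+2=22  i=1=1

22,1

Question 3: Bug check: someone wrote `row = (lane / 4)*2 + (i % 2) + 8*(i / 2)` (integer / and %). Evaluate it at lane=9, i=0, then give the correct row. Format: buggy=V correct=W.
`(lane / 4)*2 + (i % 2) + 8*(i / 2)`[9,0]->4
9: gid=2,tid=1
[0] (1*2+0,2) = (2,2)
row: 4 vs 2

buggy=4 correct=2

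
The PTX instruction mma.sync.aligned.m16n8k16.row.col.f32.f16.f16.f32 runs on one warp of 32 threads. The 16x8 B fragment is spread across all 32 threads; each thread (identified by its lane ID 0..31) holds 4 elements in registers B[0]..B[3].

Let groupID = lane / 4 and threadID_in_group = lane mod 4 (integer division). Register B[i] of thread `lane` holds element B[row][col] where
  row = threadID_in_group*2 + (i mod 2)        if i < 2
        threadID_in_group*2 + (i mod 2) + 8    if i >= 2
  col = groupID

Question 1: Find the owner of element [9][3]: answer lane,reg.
c=3⇒gr=3  r=9⇒Rb=1,th=0,odd=1
L=3*4+0=12  i=1*2+1=3

12,3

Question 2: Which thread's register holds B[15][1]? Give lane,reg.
c=1->g=1  r=15->rb=1,t=3,b0=1
L=1*4+3=7  i=1*2+1=3

7,3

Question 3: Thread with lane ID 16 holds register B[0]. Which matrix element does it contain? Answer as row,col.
16: G=4,T=0
[0] (0*2+0+0,4) = (0,4)

0,4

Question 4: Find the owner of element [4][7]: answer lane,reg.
c: 7->gid=7  r: 4->r8=0,tid=2,i&1=0
L=7*4+2=30  i=0*2+0=0

30,0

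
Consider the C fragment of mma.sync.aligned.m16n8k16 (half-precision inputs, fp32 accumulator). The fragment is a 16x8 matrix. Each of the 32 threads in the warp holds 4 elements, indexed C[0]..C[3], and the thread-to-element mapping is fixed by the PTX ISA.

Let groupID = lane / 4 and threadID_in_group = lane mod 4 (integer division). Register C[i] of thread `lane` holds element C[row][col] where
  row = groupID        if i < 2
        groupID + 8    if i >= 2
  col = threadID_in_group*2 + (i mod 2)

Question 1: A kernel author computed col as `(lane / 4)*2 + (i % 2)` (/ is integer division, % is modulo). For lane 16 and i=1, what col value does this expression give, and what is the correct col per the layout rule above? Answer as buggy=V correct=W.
buggy=9 correct=1

`(lane / 4)*2 + (i % 2)`[16,1]→9
L=16→G=16>>2=4, T=16&3=0
[1]→row 4+0=4  col 0·2+1=1
col: 9 vs 1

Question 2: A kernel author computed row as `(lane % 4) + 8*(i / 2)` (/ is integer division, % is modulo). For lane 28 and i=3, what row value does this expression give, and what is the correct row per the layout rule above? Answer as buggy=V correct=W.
buggy=8 correct=15

`(lane % 4) + 8*(i / 2)`[28,3]⇒8
28: gr=7,th=0
[3] (7+8,0*2+1) = (15,1)
row: 8 vs 15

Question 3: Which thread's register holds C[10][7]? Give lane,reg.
r=10→G=2,rhi=1  c=7→T=3,p=1
L=2*4+3=11  i=1*2+1=3

11,3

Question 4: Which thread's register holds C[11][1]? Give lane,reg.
r: 11->gid=3,r8=1  c: 1->tid=0,i&1=1
L=3*4+0=12  i=1*2+1=3

12,3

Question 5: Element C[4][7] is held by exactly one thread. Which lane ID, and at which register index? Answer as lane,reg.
19,1

r:4=>grp=4,rB=0  c:7=>tig=3,lo=1
L=4*4+3=19  i=0*2+1=1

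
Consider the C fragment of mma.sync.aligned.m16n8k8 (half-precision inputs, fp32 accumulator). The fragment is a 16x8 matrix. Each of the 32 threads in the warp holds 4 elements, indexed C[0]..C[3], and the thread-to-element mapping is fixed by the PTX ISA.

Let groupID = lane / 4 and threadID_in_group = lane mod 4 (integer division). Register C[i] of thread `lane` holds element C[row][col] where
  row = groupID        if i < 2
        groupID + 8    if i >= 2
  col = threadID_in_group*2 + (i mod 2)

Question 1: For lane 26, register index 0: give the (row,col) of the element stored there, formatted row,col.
lane 26->26/4=6, 26 mod 4=2
i=0  r:6+0->6  c:2·2+0->4

6,4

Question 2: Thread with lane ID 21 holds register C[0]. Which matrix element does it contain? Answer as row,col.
lane 21: g=5 (21/4), t=1 (21%4)
i=0: r=5+0=5, c=1*2+0=2

5,2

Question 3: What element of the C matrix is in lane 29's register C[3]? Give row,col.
15,3

lane 29⇒29/4=7, 29 mod 4=1
i=3  r:7+8⇒15  c:2·1+1⇒3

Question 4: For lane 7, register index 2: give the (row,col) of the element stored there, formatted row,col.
lane 7->7/4=1, 7 mod 4=3
i=2  r:1+8->9  c:2·3+0->6

9,6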